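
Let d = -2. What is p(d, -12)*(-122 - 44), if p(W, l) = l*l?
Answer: -23904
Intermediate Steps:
p(W, l) = l²
p(d, -12)*(-122 - 44) = (-12)²*(-122 - 44) = 144*(-166) = -23904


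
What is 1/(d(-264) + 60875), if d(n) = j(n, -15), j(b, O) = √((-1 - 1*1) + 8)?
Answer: 60875/3705765619 - √6/3705765619 ≈ 1.6426e-5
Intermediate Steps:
j(b, O) = √6 (j(b, O) = √((-1 - 1) + 8) = √(-2 + 8) = √6)
d(n) = √6
1/(d(-264) + 60875) = 1/(√6 + 60875) = 1/(60875 + √6)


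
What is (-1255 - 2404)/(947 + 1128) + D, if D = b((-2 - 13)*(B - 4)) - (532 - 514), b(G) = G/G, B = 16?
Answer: -38934/2075 ≈ -18.763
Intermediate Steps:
b(G) = 1
D = -17 (D = 1 - (532 - 514) = 1 - 1*18 = 1 - 18 = -17)
(-1255 - 2404)/(947 + 1128) + D = (-1255 - 2404)/(947 + 1128) - 17 = -3659/2075 - 17 = -38934/2075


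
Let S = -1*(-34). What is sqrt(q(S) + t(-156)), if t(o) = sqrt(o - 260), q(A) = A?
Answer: sqrt(34 + 4*I*sqrt(26)) ≈ 6.0683 + 1.6805*I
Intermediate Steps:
S = 34
t(o) = sqrt(-260 + o)
sqrt(q(S) + t(-156)) = sqrt(34 + sqrt(-260 - 156)) = sqrt(34 + sqrt(-416)) = sqrt(34 + 4*I*sqrt(26))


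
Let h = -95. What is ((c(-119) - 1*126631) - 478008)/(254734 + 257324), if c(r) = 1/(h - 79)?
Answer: -105207187/89098092 ≈ -1.1808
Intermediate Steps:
c(r) = -1/174 (c(r) = 1/(-95 - 79) = 1/(-174) = -1/174)
((c(-119) - 1*126631) - 478008)/(254734 + 257324) = ((-1/174 - 1*126631) - 478008)/(254734 + 257324) = ((-1/174 - 126631) - 478008)/512058 = (-22033795/174 - 478008)*(1/512058) = -105207187/174*1/512058 = -105207187/89098092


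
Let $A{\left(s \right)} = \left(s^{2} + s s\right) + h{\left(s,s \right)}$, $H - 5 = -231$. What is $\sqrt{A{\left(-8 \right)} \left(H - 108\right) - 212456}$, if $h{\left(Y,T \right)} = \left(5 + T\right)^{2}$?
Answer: $11 i \sqrt{2134} \approx 508.15 i$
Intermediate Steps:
$H = -226$ ($H = 5 - 231 = -226$)
$A{\left(s \right)} = \left(5 + s\right)^{2} + 2 s^{2}$ ($A{\left(s \right)} = \left(s^{2} + s s\right) + \left(5 + s\right)^{2} = \left(s^{2} + s^{2}\right) + \left(5 + s\right)^{2} = 2 s^{2} + \left(5 + s\right)^{2} = \left(5 + s\right)^{2} + 2 s^{2}$)
$\sqrt{A{\left(-8 \right)} \left(H - 108\right) - 212456} = \sqrt{\left(\left(5 - 8\right)^{2} + 2 \left(-8\right)^{2}\right) \left(-226 - 108\right) - 212456} = \sqrt{\left(\left(-3\right)^{2} + 2 \cdot 64\right) \left(-334\right) - 212456} = \sqrt{\left(9 + 128\right) \left(-334\right) - 212456} = \sqrt{137 \left(-334\right) - 212456} = \sqrt{-45758 - 212456} = \sqrt{-258214} = 11 i \sqrt{2134}$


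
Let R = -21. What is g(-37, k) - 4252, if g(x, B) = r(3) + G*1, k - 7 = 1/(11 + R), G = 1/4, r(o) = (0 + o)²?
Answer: -16971/4 ≈ -4242.8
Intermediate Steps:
r(o) = o²
G = ¼ ≈ 0.25000
k = 69/10 (k = 7 + 1/(11 - 21) = 7 + 1/(-10) = 7 - ⅒ = 69/10 ≈ 6.9000)
g(x, B) = 37/4 (g(x, B) = 3² + (¼)*1 = 9 + ¼ = 37/4)
g(-37, k) - 4252 = 37/4 - 4252 = -16971/4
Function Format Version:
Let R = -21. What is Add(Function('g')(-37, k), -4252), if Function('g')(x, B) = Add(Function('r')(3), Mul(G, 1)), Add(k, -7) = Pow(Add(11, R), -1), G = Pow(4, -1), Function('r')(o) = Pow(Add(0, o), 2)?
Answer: Rational(-16971, 4) ≈ -4242.8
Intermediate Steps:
Function('r')(o) = Pow(o, 2)
G = Rational(1, 4) ≈ 0.25000
k = Rational(69, 10) (k = Add(7, Pow(Add(11, -21), -1)) = Add(7, Pow(-10, -1)) = Add(7, Rational(-1, 10)) = Rational(69, 10) ≈ 6.9000)
Function('g')(x, B) = Rational(37, 4) (Function('g')(x, B) = Add(Pow(3, 2), Mul(Rational(1, 4), 1)) = Add(9, Rational(1, 4)) = Rational(37, 4))
Add(Function('g')(-37, k), -4252) = Add(Rational(37, 4), -4252) = Rational(-16971, 4)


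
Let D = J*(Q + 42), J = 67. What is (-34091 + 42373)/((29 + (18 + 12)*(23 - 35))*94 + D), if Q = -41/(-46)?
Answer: -380972/1299053 ≈ -0.29327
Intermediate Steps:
Q = 41/46 (Q = -41*(-1/46) = 41/46 ≈ 0.89130)
D = 132191/46 (D = 67*(41/46 + 42) = 67*(1973/46) = 132191/46 ≈ 2873.7)
(-34091 + 42373)/((29 + (18 + 12)*(23 - 35))*94 + D) = (-34091 + 42373)/((29 + (18 + 12)*(23 - 35))*94 + 132191/46) = 8282/((29 + 30*(-12))*94 + 132191/46) = 8282/((29 - 360)*94 + 132191/46) = 8282/(-331*94 + 132191/46) = 8282/(-31114 + 132191/46) = 8282/(-1299053/46) = 8282*(-46/1299053) = -380972/1299053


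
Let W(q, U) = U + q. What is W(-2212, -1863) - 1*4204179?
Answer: -4208254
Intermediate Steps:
W(-2212, -1863) - 1*4204179 = (-1863 - 2212) - 1*4204179 = -4075 - 4204179 = -4208254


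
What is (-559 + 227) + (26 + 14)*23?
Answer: 588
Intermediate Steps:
(-559 + 227) + (26 + 14)*23 = -332 + 40*23 = -332 + 920 = 588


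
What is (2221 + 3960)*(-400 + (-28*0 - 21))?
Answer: -2602201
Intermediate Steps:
(2221 + 3960)*(-400 + (-28*0 - 21)) = 6181*(-400 + (0 - 21)) = 6181*(-400 - 21) = 6181*(-421) = -2602201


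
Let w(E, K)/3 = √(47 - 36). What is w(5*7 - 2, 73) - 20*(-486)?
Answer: 9720 + 3*√11 ≈ 9730.0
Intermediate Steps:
w(E, K) = 3*√11 (w(E, K) = 3*√(47 - 36) = 3*√11)
w(5*7 - 2, 73) - 20*(-486) = 3*√11 - 20*(-486) = 3*√11 + 9720 = 9720 + 3*√11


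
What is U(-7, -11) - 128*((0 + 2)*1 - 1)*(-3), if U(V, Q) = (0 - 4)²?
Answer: 400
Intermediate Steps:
U(V, Q) = 16 (U(V, Q) = (-4)² = 16)
U(-7, -11) - 128*((0 + 2)*1 - 1)*(-3) = 16 - 128*((0 + 2)*1 - 1)*(-3) = 16 - 128*(2*1 - 1)*(-3) = 16 - 128*(2 - 1)*(-3) = 16 - 128*(-3) = 16 + 384 = 400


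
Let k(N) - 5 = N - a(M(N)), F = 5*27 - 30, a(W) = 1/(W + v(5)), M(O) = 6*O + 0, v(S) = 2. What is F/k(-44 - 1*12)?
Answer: -35070/17033 ≈ -2.0589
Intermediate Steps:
M(O) = 6*O
a(W) = 1/(2 + W) (a(W) = 1/(W + 2) = 1/(2 + W))
F = 105 (F = 135 - 30 = 105)
k(N) = 5 + N - 1/(2 + 6*N) (k(N) = 5 + (N - 1/(2 + 6*N)) = 5 + N - 1/(2 + 6*N))
F/k(-44 - 1*12) = 105/(((9 + 6*(-44 - 1*12)**2 + 32*(-44 - 1*12))/(2*(1 + 3*(-44 - 1*12))))) = 105/(((9 + 6*(-44 - 12)**2 + 32*(-44 - 12))/(2*(1 + 3*(-44 - 12))))) = 105/(((9 + 6*(-56)**2 + 32*(-56))/(2*(1 + 3*(-56))))) = 105/(((9 + 6*3136 - 1792)/(2*(1 - 168)))) = 105/(((1/2)*(9 + 18816 - 1792)/(-167))) = 105/(((1/2)*(-1/167)*17033)) = 105/(-17033/334) = 105*(-334/17033) = -35070/17033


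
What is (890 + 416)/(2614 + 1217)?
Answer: 1306/3831 ≈ 0.34090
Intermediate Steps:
(890 + 416)/(2614 + 1217) = 1306/3831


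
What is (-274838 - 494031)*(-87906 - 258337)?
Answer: 266215509167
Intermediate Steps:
(-274838 - 494031)*(-87906 - 258337) = -768869*(-346243) = 266215509167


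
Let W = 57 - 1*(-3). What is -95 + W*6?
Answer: 265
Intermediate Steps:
W = 60 (W = 57 + 3 = 60)
-95 + W*6 = -95 + 60*6 = -95 + 360 = 265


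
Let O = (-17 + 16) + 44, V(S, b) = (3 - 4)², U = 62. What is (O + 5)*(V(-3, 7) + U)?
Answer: 3024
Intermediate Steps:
V(S, b) = 1 (V(S, b) = (-1)² = 1)
O = 43 (O = -1 + 44 = 43)
(O + 5)*(V(-3, 7) + U) = (43 + 5)*(1 + 62) = 48*63 = 3024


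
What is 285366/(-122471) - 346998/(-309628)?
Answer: -22930055895/18960225394 ≈ -1.2094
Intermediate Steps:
285366/(-122471) - 346998/(-309628) = 285366*(-1/122471) - 346998*(-1/309628) = -285366/122471 + 173499/154814 = -22930055895/18960225394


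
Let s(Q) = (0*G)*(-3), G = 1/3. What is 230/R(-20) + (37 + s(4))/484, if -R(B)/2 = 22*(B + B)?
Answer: 401/1936 ≈ 0.20713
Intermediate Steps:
G = ⅓ (G = 1*(⅓) = ⅓ ≈ 0.33333)
R(B) = -88*B (R(B) = -44*(B + B) = -44*2*B = -88*B)
s(Q) = 0 (s(Q) = (0*(⅓))*(-3) = 0*(-3) = 0)
230/R(-20) + (37 + s(4))/484 = 230/((-88*(-20))) + (37 + 0)/484 = 230/1760 + 37*(1/484) = 230*(1/1760) + 37/484 = 23/176 + 37/484 = 401/1936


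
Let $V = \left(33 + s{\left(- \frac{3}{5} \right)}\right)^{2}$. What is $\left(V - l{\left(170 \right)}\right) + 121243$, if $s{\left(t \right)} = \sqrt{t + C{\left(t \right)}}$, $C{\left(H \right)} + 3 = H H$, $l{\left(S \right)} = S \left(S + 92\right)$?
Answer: $\frac{1944719}{25} + \frac{594 i}{5} \approx 77789.0 + 118.8 i$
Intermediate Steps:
$l{\left(S \right)} = S \left(92 + S\right)$
$C{\left(H \right)} = -3 + H^{2}$ ($C{\left(H \right)} = -3 + H H = -3 + H^{2}$)
$s{\left(t \right)} = \sqrt{-3 + t + t^{2}}$ ($s{\left(t \right)} = \sqrt{t + \left(-3 + t^{2}\right)} = \sqrt{-3 + t + t^{2}}$)
$V = \left(33 + \frac{9 i}{5}\right)^{2}$ ($V = \left(33 + \sqrt{-3 - \frac{3}{5} + \left(- \frac{3}{5}\right)^{2}}\right)^{2} = \left(33 + \sqrt{-3 - \frac{3}{5} + \frac{9}{25}}\right)^{2} = \left(33 + \sqrt{- \frac{81}{25}}\right)^{2} = \left(33 + \frac{9 i}{5}\right)^{2} \approx 1085.8 + 118.8 i$)
$\left(V - l{\left(170 \right)}\right) + 121243 = \left(\left(\frac{27144}{25} + \frac{594 i}{5}\right) - 170 \left(92 + 170\right)\right) + 121243 = \left(\left(\frac{27144}{25} + \frac{594 i}{5}\right) - 170 \cdot 262\right) + 121243 = \left(\left(\frac{27144}{25} + \frac{594 i}{5}\right) - 44540\right) + 121243 = \left(- \frac{1086356}{25} + \frac{594 i}{5}\right) + 121243 = \frac{1944719}{25} + \frac{594 i}{5}$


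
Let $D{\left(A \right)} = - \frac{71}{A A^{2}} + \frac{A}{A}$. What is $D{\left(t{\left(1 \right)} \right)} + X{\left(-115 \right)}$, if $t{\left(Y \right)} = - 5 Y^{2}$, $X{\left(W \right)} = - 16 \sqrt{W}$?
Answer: $\frac{196}{125} - 16 i \sqrt{115} \approx 1.568 - 171.58 i$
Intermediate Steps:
$D{\left(A \right)} = 1 - \frac{71}{A^{3}}$ ($D{\left(A \right)} = - \frac{71}{A^{3}} + 1 = 1 - \frac{71}{A^{3}}$)
$D{\left(t{\left(1 \right)} \right)} + X{\left(-115 \right)} = \left(1 - \frac{71}{-125}\right) - 16 \sqrt{-115} = \left(1 - \frac{71}{-125}\right) - 16 i \sqrt{115} = \left(1 - - \frac{71}{125}\right) - 16 i \sqrt{115} = \left(1 + \frac{71}{125}\right) - 16 i \sqrt{115} = \frac{196}{125} - 16 i \sqrt{115}$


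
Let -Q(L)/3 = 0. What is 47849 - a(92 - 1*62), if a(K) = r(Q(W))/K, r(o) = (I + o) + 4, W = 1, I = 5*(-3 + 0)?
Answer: 1435481/30 ≈ 47849.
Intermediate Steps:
I = -15 (I = 5*(-3) = -15)
Q(L) = 0 (Q(L) = -3*0 = 0)
r(o) = -11 + o (r(o) = (-15 + o) + 4 = -11 + o)
a(K) = -11/K (a(K) = (-11 + 0)/K = -11/K)
47849 - a(92 - 1*62) = 47849 - (-11)/(92 - 1*62) = 47849 - (-11)/(92 - 62) = 47849 - (-11)/30 = 47849 - 1*(-11/30) = 47849 + 11/30 = 1435481/30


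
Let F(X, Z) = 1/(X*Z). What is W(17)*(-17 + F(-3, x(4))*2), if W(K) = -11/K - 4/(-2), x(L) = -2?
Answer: -1150/51 ≈ -22.549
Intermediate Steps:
F(X, Z) = 1/(X*Z) (F(X, Z) = 1*(1/(X*Z)) = 1/(X*Z))
W(K) = 2 - 11/K (W(K) = -11/K - 4*(-½) = -11/K + 2 = 2 - 11/K)
W(17)*(-17 + F(-3, x(4))*2) = (2 - 11/17)*(-17 + (1/(-3*(-2)))*2) = (2 - 11*1/17)*(-17 - ⅓*(-½)*2) = (2 - 11/17)*(-17 + (⅙)*2) = 23*(-17 + ⅓)/17 = (23/17)*(-50/3) = -1150/51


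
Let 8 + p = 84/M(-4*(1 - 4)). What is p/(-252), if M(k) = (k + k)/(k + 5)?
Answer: -103/504 ≈ -0.20437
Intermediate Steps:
M(k) = 2*k/(5 + k) (M(k) = (2*k)/(5 + k) = 2*k/(5 + k))
p = 103/2 (p = -8 + 84/((2*(-4*(1 - 4))/(5 - 4*(1 - 4)))) = -8 + 84/((2*(-4*(-3))/(5 - 4*(-3)))) = -8 + 84/((2*12/(5 + 12))) = -8 + 84/((2*12/17)) = -8 + 84/((2*12*(1/17))) = -8 + 84/(24/17) = -8 + 84*(17/24) = -8 + 119/2 = 103/2 ≈ 51.500)
p/(-252) = (103/2)/(-252) = -1/252*103/2 = -103/504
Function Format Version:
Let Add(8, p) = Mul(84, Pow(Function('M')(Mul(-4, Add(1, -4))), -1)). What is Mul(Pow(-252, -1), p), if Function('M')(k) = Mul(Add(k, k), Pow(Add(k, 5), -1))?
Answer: Rational(-103, 504) ≈ -0.20437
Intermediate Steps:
Function('M')(k) = Mul(2, k, Pow(Add(5, k), -1)) (Function('M')(k) = Mul(Mul(2, k), Pow(Add(5, k), -1)) = Mul(2, k, Pow(Add(5, k), -1)))
p = Rational(103, 2) (p = Add(-8, Mul(84, Pow(Mul(2, Mul(-4, Add(1, -4)), Pow(Add(5, Mul(-4, Add(1, -4))), -1)), -1))) = Add(-8, Mul(84, Pow(Mul(2, Mul(-4, -3), Pow(Add(5, Mul(-4, -3)), -1)), -1))) = Add(-8, Mul(84, Pow(Mul(2, 12, Pow(Add(5, 12), -1)), -1))) = Add(-8, Mul(84, Pow(Mul(2, 12, Pow(17, -1)), -1))) = Add(-8, Mul(84, Pow(Mul(2, 12, Rational(1, 17)), -1))) = Add(-8, Mul(84, Pow(Rational(24, 17), -1))) = Add(-8, Mul(84, Rational(17, 24))) = Add(-8, Rational(119, 2)) = Rational(103, 2) ≈ 51.500)
Mul(Pow(-252, -1), p) = Mul(Pow(-252, -1), Rational(103, 2)) = Mul(Rational(-1, 252), Rational(103, 2)) = Rational(-103, 504)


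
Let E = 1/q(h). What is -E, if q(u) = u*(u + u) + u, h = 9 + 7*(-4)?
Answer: -1/703 ≈ -0.0014225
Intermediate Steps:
h = -19 (h = 9 - 28 = -19)
q(u) = u + 2*u**2 (q(u) = u*(2*u) + u = 2*u**2 + u = u + 2*u**2)
E = 1/703 (E = 1/(-19*(1 + 2*(-19))) = 1/(-19*(1 - 38)) = 1/(-19*(-37)) = 1/703 ≈ 0.0014225)
-E = -1*1/703 = -1/703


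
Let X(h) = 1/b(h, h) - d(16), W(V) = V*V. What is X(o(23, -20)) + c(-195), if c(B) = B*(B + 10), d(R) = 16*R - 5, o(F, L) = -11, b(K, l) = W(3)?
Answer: 322417/9 ≈ 35824.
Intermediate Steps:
W(V) = V²
b(K, l) = 9 (b(K, l) = 3² = 9)
d(R) = -5 + 16*R
c(B) = B*(10 + B)
X(h) = -2258/9 (X(h) = 1/9 - (-5 + 16*16) = ⅑ - (-5 + 256) = ⅑ - 1*251 = ⅑ - 251 = -2258/9)
X(o(23, -20)) + c(-195) = -2258/9 - 195*(10 - 195) = -2258/9 - 195*(-185) = -2258/9 + 36075 = 322417/9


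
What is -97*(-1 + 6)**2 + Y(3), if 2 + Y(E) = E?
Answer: -2424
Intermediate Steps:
Y(E) = -2 + E
-97*(-1 + 6)**2 + Y(3) = -97*(-1 + 6)**2 + (-2 + 3) = -97*5**2 + 1 = -97*25 + 1 = -2425 + 1 = -2424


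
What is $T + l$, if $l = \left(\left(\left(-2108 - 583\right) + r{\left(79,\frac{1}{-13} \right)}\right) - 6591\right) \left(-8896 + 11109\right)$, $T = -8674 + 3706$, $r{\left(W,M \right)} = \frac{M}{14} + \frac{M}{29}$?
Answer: $- \frac{108442062611}{5278} \approx -2.0546 \cdot 10^{7}$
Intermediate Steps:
$r{\left(W,M \right)} = \frac{43 M}{406}$ ($r{\left(W,M \right)} = M \frac{1}{14} + M \frac{1}{29} = \frac{M}{14} + \frac{M}{29} = \frac{43 M}{406}$)
$T = -4968$
$l = - \frac{108415841507}{5278}$ ($l = \left(\left(\left(-2108 - 583\right) + \frac{43}{406 \left(-13\right)}\right) - 6591\right) \left(-8896 + 11109\right) = \left(\left(-2691 + \frac{43}{406} \left(- \frac{1}{13}\right)\right) - 6591\right) 2213 = \left(\left(-2691 - \frac{43}{5278}\right) - 6591\right) 2213 = \left(- \frac{14203141}{5278} - 6591\right) 2213 = \left(- \frac{48990439}{5278}\right) 2213 = - \frac{108415841507}{5278} \approx -2.0541 \cdot 10^{7}$)
$T + l = -4968 - \frac{108415841507}{5278} = - \frac{108442062611}{5278}$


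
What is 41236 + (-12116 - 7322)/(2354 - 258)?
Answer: 43205609/1048 ≈ 41227.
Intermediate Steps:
41236 + (-12116 - 7322)/(2354 - 258) = 41236 - 19438/2096 = 41236 - 19438*1/2096 = 41236 - 9719/1048 = 43205609/1048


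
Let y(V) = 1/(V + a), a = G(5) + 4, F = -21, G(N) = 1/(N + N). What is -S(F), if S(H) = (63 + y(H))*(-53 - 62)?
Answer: 1223255/169 ≈ 7238.2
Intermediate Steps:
G(N) = 1/(2*N)
a = 41/10 (a = (½)/5 + 4 = (½)*(⅕) + 4 = ⅒ + 4 = 41/10 ≈ 4.1000)
y(V) = 1/(41/10 + V) (y(V) = 1/(V + 41/10) = 1/(41/10 + V))
S(H) = -7245 - 1150/(41 + 10*H) (S(H) = (63 + 10/(41 + 10*H))*(-53 - 62) = (63 + 10/(41 + 10*H))*(-115) = -7245 - 1150/(41 + 10*H))
-S(F) = -115*(-2593 - 630*(-21))/(41 + 10*(-21)) = -115*(-2593 + 13230)/(41 - 210) = -115*10637/(-169) = -115*(-1)*10637/169 = -1*(-1223255/169) = 1223255/169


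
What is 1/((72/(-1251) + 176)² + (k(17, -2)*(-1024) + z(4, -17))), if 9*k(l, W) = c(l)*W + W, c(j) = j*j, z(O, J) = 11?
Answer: 173889/16859904523 ≈ 1.0314e-5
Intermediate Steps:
c(j) = j²
k(l, W) = W/9 + W*l²/9 (k(l, W) = (l²*W + W)/9 = (W*l² + W)/9 = (W + W*l²)/9 = W/9 + W*l²/9)
1/((72/(-1251) + 176)² + (k(17, -2)*(-1024) + z(4, -17))) = 1/((72/(-1251) + 176)² + (((⅑)*(-2)*(1 + 17²))*(-1024) + 11)) = 1/((72*(-1/1251) + 176)² + (((⅑)*(-2)*(1 + 289))*(-1024) + 11)) = 1/((-8/139 + 176)² + (((⅑)*(-2)*290)*(-1024) + 11)) = 1/((24456/139)² + (-580/9*(-1024) + 11)) = 1/(598095936/19321 + (593920/9 + 11)) = 1/(598095936/19321 + 594019/9) = 1/(16859904523/173889) = 173889/16859904523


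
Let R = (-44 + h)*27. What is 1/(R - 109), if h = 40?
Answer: -1/217 ≈ -0.0046083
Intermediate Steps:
R = -108 (R = (-44 + 40)*27 = -4*27 = -108)
1/(R - 109) = 1/(-108 - 109) = 1/(-217) = -1/217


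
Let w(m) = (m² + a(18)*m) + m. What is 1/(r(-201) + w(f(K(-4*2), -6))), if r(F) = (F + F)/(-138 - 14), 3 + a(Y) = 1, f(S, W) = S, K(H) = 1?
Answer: 76/201 ≈ 0.37811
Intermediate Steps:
a(Y) = -2 (a(Y) = -3 + 1 = -2)
w(m) = m² - m (w(m) = (m² - 2*m) + m = m² - m)
r(F) = -F/76 (r(F) = (2*F)/(-152) = (2*F)*(-1/152) = -F/76)
1/(r(-201) + w(f(K(-4*2), -6))) = 1/(-1/76*(-201) + 1*(-1 + 1)) = 1/(201/76 + 1*0) = 1/(201/76 + 0) = 1/(201/76) = 76/201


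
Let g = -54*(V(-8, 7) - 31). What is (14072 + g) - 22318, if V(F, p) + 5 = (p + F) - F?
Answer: -6680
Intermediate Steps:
V(F, p) = -5 + p (V(F, p) = -5 + ((p + F) - F) = -5 + ((F + p) - F) = -5 + p)
g = 1566 (g = -54*((-5 + 7) - 31) = -54*(2 - 31) = -54*(-29) = 1566)
(14072 + g) - 22318 = (14072 + 1566) - 22318 = 15638 - 22318 = -6680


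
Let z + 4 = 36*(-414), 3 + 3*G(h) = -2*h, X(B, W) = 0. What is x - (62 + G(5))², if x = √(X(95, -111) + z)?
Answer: -29929/9 + 2*I*√3727 ≈ -3325.4 + 122.1*I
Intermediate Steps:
G(h) = -1 - 2*h/3 (G(h) = -1 + (-2*h)/3 = -1 - 2*h/3)
z = -14908 (z = -4 + 36*(-414) = -4 - 14904 = -14908)
x = 2*I*√3727 (x = √(0 - 14908) = √(-14908) = 2*I*√3727 ≈ 122.1*I)
x - (62 + G(5))² = 2*I*√3727 - (62 + (-1 - ⅔*5))² = 2*I*√3727 - (62 + (-1 - 10/3))² = 2*I*√3727 - (62 - 13/3)² = 2*I*√3727 - (173/3)² = 2*I*√3727 - 1*29929/9 = 2*I*√3727 - 29929/9 = -29929/9 + 2*I*√3727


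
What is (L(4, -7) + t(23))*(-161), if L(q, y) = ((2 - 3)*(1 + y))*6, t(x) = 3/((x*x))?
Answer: -133329/23 ≈ -5796.9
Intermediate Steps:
t(x) = 3/x² (t(x) = 3/(x²) = 3/x²)
L(q, y) = -6 - 6*y (L(q, y) = -(1 + y)*6 = (-1 - y)*6 = -6 - 6*y)
(L(4, -7) + t(23))*(-161) = ((-6 - 6*(-7)) + 3/23²)*(-161) = ((-6 + 42) + 3*(1/529))*(-161) = (36 + 3/529)*(-161) = (19047/529)*(-161) = -133329/23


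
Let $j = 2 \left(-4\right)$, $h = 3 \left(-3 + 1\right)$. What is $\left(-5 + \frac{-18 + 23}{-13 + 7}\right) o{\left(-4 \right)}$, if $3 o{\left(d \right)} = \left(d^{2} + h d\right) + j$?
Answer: $- \frac{560}{9} \approx -62.222$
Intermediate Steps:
$h = -6$ ($h = 3 \left(-2\right) = -6$)
$j = -8$
$o{\left(d \right)} = - \frac{8}{3} - 2 d + \frac{d^{2}}{3}$ ($o{\left(d \right)} = \frac{\left(d^{2} - 6 d\right) - 8}{3} = \frac{-8 + d^{2} - 6 d}{3} = - \frac{8}{3} - 2 d + \frac{d^{2}}{3}$)
$\left(-5 + \frac{-18 + 23}{-13 + 7}\right) o{\left(-4 \right)} = \left(-5 + \frac{-18 + 23}{-13 + 7}\right) \left(- \frac{8}{3} - -8 + \frac{\left(-4\right)^{2}}{3}\right) = \left(-5 + \frac{5}{-6}\right) \left(- \frac{8}{3} + 8 + \frac{1}{3} \cdot 16\right) = \left(-5 + 5 \left(- \frac{1}{6}\right)\right) \left(- \frac{8}{3} + 8 + \frac{16}{3}\right) = \left(-5 - \frac{5}{6}\right) \frac{32}{3} = \left(- \frac{35}{6}\right) \frac{32}{3} = - \frac{560}{9}$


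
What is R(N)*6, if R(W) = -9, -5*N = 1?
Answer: -54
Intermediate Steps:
N = -⅕ (N = -⅕*1 = -⅕ ≈ -0.20000)
R(N)*6 = -9*6 = -54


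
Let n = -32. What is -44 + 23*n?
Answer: -780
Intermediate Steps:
-44 + 23*n = -44 + 23*(-32) = -44 - 736 = -780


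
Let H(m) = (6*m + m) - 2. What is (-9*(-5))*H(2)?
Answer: 540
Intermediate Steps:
H(m) = -2 + 7*m (H(m) = 7*m - 2 = -2 + 7*m)
(-9*(-5))*H(2) = (-9*(-5))*(-2 + 7*2) = 45*(-2 + 14) = 45*12 = 540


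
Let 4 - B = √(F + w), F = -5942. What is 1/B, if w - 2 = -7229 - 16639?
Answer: 1/7456 + 9*I*√23/7456 ≈ 0.00013412 + 0.005789*I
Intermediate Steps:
w = -23866 (w = 2 + (-7229 - 16639) = 2 - 23868 = -23866)
B = 4 - 36*I*√23 (B = 4 - √(-5942 - 23866) = 4 - √(-29808) = 4 - 36*I*√23 ≈ 4.0 - 172.65*I)
1/B = 1/(4 - 36*I*√23)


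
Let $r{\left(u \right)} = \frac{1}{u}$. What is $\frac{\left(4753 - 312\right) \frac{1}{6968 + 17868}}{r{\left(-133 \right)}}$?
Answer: $- \frac{84379}{3548} \approx -23.782$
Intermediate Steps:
$\frac{\left(4753 - 312\right) \frac{1}{6968 + 17868}}{r{\left(-133 \right)}} = \frac{\left(4753 - 312\right) \frac{1}{6968 + 17868}}{\frac{1}{-133}} = \frac{4441 \cdot \frac{1}{24836}}{- \frac{1}{133}} = 4441 \cdot \frac{1}{24836} \left(-133\right) = \frac{4441}{24836} \left(-133\right) = - \frac{84379}{3548}$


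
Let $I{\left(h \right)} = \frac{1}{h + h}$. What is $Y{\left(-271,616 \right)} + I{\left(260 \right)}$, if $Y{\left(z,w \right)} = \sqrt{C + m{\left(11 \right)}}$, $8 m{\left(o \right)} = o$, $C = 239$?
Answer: $\frac{1}{520} + \frac{\sqrt{3846}}{4} \approx 15.506$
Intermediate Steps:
$m{\left(o \right)} = \frac{o}{8}$
$Y{\left(z,w \right)} = \frac{\sqrt{3846}}{4}$ ($Y{\left(z,w \right)} = \sqrt{239 + \frac{1}{8} \cdot 11} = \sqrt{239 + \frac{11}{8}} = \sqrt{\frac{1923}{8}} = \frac{\sqrt{3846}}{4}$)
$I{\left(h \right)} = \frac{1}{2 h}$
$Y{\left(-271,616 \right)} + I{\left(260 \right)} = \frac{\sqrt{3846}}{4} + \frac{1}{2 \cdot 260} = \frac{\sqrt{3846}}{4} + \frac{1}{2} \cdot \frac{1}{260} = \frac{\sqrt{3846}}{4} + \frac{1}{520} = \frac{1}{520} + \frac{\sqrt{3846}}{4}$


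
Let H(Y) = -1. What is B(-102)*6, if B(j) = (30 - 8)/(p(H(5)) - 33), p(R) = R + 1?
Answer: -4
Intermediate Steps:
p(R) = 1 + R
B(j) = -2/3 (B(j) = (30 - 8)/((1 - 1) - 33) = 22/(0 - 33) = 22/(-33) = 22*(-1/33) = -2/3)
B(-102)*6 = -2/3*6 = -4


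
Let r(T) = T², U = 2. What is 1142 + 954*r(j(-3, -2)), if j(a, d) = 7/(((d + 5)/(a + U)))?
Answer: 6336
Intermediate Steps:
j(a, d) = 7*(2 + a)/(5 + d) (j(a, d) = 7/(((d + 5)/(a + 2))) = 7/(((5 + d)/(2 + a))) = 7*((2 + a)/(5 + d)) = 7*(2 + a)/(5 + d))
1142 + 954*r(j(-3, -2)) = 1142 + 954*(7*(2 - 3)/(5 - 2))² = 1142 + 954*(7*(-1)/3)² = 1142 + 954*(7*(⅓)*(-1))² = 1142 + 954*(-7/3)² = 1142 + 954*(49/9) = 1142 + 5194 = 6336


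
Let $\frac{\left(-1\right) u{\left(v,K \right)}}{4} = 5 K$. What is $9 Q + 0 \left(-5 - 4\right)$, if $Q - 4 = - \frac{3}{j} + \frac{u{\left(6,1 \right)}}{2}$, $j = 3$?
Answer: $-63$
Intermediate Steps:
$u{\left(v,K \right)} = - 20 K$ ($u{\left(v,K \right)} = - 4 \cdot 5 K = - 20 K$)
$Q = -7$ ($Q = 4 + \left(- \frac{3}{3} + \frac{\left(-20\right) 1}{2}\right) = 4 - 11 = -7$)
$9 Q + 0 \left(-5 - 4\right) = 9 \left(-7\right) + 0 \left(-5 - 4\right) = -63 + 0 \left(-9\right) = -63 + 0 = -63$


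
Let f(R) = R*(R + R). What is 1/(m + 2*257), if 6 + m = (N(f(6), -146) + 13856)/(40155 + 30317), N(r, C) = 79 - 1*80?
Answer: 70472/35813631 ≈ 0.0019677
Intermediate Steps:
f(R) = 2*R**2 (f(R) = R*(2*R) = 2*R**2)
N(r, C) = -1 (N(r, C) = 79 - 80 = -1)
m = -408977/70472 (m = -6 + (-1 + 13856)/(40155 + 30317) = -6 + 13855/70472 = -408977/70472 ≈ -5.8034)
1/(m + 2*257) = 1/(-408977/70472 + 2*257) = 1/(-408977/70472 + 514) = 1/(35813631/70472) = 70472/35813631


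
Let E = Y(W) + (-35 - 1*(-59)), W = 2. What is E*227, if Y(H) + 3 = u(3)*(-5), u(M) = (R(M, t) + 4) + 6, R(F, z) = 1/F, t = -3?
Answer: -20884/3 ≈ -6961.3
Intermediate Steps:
u(M) = 10 + 1/M (u(M) = (1/M + 4) + 6 = (4 + 1/M) + 6 = 10 + 1/M)
Y(H) = -164/3 (Y(H) = -3 + (10 + 1/3)*(-5) = -3 + (10 + ⅓)*(-5) = -3 + (31/3)*(-5) = -3 - 155/3 = -164/3)
E = -92/3 (E = -164/3 + (-35 - 1*(-59)) = -164/3 + (-35 + 59) = -164/3 + 24 = -92/3 ≈ -30.667)
E*227 = -92/3*227 = -20884/3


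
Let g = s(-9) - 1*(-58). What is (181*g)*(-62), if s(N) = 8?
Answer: -740652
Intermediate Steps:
g = 66 (g = 8 - 1*(-58) = 8 + 58 = 66)
(181*g)*(-62) = (181*66)*(-62) = 11946*(-62) = -740652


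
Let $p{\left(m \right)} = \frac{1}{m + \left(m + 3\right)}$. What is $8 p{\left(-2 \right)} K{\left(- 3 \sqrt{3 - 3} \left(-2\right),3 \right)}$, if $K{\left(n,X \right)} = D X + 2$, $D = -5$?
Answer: $104$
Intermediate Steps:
$p{\left(m \right)} = \frac{1}{3 + 2 m}$ ($p{\left(m \right)} = \frac{1}{m + \left(3 + m\right)} = \frac{1}{3 + 2 m}$)
$K{\left(n,X \right)} = 2 - 5 X$ ($K{\left(n,X \right)} = - 5 X + 2 = 2 - 5 X$)
$8 p{\left(-2 \right)} K{\left(- 3 \sqrt{3 - 3} \left(-2\right),3 \right)} = 8 \frac{2 - 15}{3 + 2 \left(-2\right)} = 8 \frac{2 - 15}{3 - 4} = 8 \frac{1}{-1} \left(-13\right) = 8 \left(\left(-1\right) \left(-13\right)\right) = 8 \cdot 13 = 104$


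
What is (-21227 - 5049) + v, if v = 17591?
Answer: -8685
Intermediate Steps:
(-21227 - 5049) + v = (-21227 - 5049) + 17591 = -26276 + 17591 = -8685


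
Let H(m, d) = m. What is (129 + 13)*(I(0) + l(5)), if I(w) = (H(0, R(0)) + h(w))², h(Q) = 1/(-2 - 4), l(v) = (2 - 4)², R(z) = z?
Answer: 10295/18 ≈ 571.94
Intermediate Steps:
l(v) = 4 (l(v) = (-2)² = 4)
h(Q) = -⅙ (h(Q) = 1/(-6) = -⅙)
I(w) = 1/36 (I(w) = (0 - ⅙)² = (-⅙)² = 1/36)
(129 + 13)*(I(0) + l(5)) = (129 + 13)*(1/36 + 4) = 142*(145/36) = 10295/18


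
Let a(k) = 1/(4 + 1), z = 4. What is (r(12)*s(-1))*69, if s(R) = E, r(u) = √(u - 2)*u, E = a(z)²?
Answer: 828*√10/25 ≈ 104.73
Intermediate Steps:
a(k) = ⅕ (a(k) = 1/5 = ⅕)
E = 1/25 (E = (⅕)² = 1/25 ≈ 0.040000)
r(u) = u*√(-2 + u) (r(u) = √(-2 + u)*u = u*√(-2 + u))
s(R) = 1/25
(r(12)*s(-1))*69 = ((12*√(-2 + 12))*(1/25))*69 = ((12*√10)*(1/25))*69 = (12*√10/25)*69 = 828*√10/25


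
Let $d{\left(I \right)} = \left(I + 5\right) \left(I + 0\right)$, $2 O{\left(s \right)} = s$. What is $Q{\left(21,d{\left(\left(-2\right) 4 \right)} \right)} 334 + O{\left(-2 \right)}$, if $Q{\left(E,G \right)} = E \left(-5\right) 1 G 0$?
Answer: $-1$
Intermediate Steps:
$O{\left(s \right)} = \frac{s}{2}$
$d{\left(I \right)} = I \left(5 + I\right)$ ($d{\left(I \right)} = \left(5 + I\right) I = I \left(5 + I\right)$)
$Q{\left(E,G \right)} = 0$ ($Q{\left(E,G \right)} = - 5 E 1 G 0 = - 5 E G 0 = 0$)
$Q{\left(21,d{\left(\left(-2\right) 4 \right)} \right)} 334 + O{\left(-2 \right)} = 0 \cdot 334 + \frac{1}{2} \left(-2\right) = 0 - 1 = -1$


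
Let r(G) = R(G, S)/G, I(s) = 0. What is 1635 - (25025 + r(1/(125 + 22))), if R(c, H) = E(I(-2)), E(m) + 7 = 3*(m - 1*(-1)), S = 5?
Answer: -22802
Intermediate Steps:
E(m) = -4 + 3*m (E(m) = -7 + 3*(m - 1*(-1)) = -7 + 3*(m + 1) = -7 + 3*(1 + m) = -7 + (3 + 3*m) = -4 + 3*m)
R(c, H) = -4 (R(c, H) = -4 + 3*0 = -4 + 0 = -4)
r(G) = -4/G
1635 - (25025 + r(1/(125 + 22))) = 1635 - (25025 - 4/(1/(125 + 22))) = 1635 - (25025 - 4/(1/147)) = 1635 - (25025 - 4/1/147) = 1635 - (25025 - 4*147) = 1635 - (25025 - 588) = 1635 - 1*24437 = 1635 - 24437 = -22802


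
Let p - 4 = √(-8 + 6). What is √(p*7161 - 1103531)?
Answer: √(-1074887 + 7161*I*√2) ≈ 4.884 + 1036.8*I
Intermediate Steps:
p = 4 + I*√2 (p = 4 + √(-8 + 6) = 4 + √(-2) = 4 + I*√2 ≈ 4.0 + 1.4142*I)
√(p*7161 - 1103531) = √((4 + I*√2)*7161 - 1103531) = √((28644 + 7161*I*√2) - 1103531) = √(-1074887 + 7161*I*√2)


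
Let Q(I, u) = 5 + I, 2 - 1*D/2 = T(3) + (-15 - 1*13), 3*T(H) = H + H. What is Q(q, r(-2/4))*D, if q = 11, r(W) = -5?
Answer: 896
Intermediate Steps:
T(H) = 2*H/3 (T(H) = (H + H)/3 = (2*H)/3 = 2*H/3)
D = 56 (D = 4 - 2*((2/3)*3 + (-15 - 1*13)) = 4 - 2*(2 + (-15 - 13)) = 4 - 2*(2 - 28) = 4 - 2*(-26) = 4 + 52 = 56)
Q(q, r(-2/4))*D = (5 + 11)*56 = 16*56 = 896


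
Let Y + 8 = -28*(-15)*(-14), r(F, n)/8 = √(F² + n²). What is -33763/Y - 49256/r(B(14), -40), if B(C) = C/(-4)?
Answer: 33763/5888 - 12314*√6449/6449 ≈ -147.60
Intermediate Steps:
B(C) = -C/4 (B(C) = C*(-¼) = -C/4)
r(F, n) = 8*√(F² + n²)
Y = -5888 (Y = -8 - 28*(-15)*(-14) = -8 + 420*(-14) = -8 - 5880 = -5888)
-33763/Y - 49256/r(B(14), -40) = -33763/(-5888) - 49256*1/(8*√((-¼*14)² + (-40)²)) = -33763*(-1/5888) - 49256*1/(8*√((-7/2)² + 1600)) = 33763/5888 - 49256*1/(8*√(49/4 + 1600)) = 33763/5888 - 49256*√6449/25796 = 33763/5888 - 12314*√6449/6449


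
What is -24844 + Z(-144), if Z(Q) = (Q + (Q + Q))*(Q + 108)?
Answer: -9292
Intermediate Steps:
Z(Q) = 3*Q*(108 + Q) (Z(Q) = (Q + 2*Q)*(108 + Q) = (3*Q)*(108 + Q) = 3*Q*(108 + Q))
-24844 + Z(-144) = -24844 + 3*(-144)*(108 - 144) = -24844 + 3*(-144)*(-36) = -24844 + 15552 = -9292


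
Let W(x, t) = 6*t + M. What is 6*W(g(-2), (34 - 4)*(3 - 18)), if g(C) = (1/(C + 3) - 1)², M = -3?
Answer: -16218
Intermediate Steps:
g(C) = (-1 + 1/(3 + C))² (g(C) = (1/(3 + C) - 1)² = (-1 + 1/(3 + C))²)
W(x, t) = -3 + 6*t (W(x, t) = 6*t - 3 = -3 + 6*t)
6*W(g(-2), (34 - 4)*(3 - 18)) = 6*(-3 + 6*((34 - 4)*(3 - 18))) = 6*(-3 + 6*(30*(-15))) = 6*(-3 + 6*(-450)) = 6*(-3 - 2700) = 6*(-2703) = -16218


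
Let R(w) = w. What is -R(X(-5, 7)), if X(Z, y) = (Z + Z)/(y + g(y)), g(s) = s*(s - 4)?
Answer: 5/14 ≈ 0.35714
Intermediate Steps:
g(s) = s*(-4 + s)
X(Z, y) = 2*Z/(y + y*(-4 + y)) (X(Z, y) = (Z + Z)/(y + y*(-4 + y)) = (2*Z)/(y + y*(-4 + y)) = 2*Z/(y + y*(-4 + y)))
-R(X(-5, 7)) = -2*(-5)/(7*(-3 + 7)) = -2*(-5)/(7*4) = -1*(-5/14) = 5/14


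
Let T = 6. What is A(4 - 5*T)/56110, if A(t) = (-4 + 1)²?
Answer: 9/56110 ≈ 0.00016040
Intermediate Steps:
A(t) = 9 (A(t) = (-3)² = 9)
A(4 - 5*T)/56110 = 9/56110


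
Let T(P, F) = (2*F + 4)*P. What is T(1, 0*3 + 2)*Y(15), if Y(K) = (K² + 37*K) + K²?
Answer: 8040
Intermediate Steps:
Y(K) = 2*K² + 37*K
T(P, F) = P*(4 + 2*F) (T(P, F) = (4 + 2*F)*P = P*(4 + 2*F))
T(1, 0*3 + 2)*Y(15) = (2*1*(2 + (0*3 + 2)))*(15*(37 + 2*15)) = (2*1*(2 + (0 + 2)))*(15*(37 + 30)) = (2*1*(2 + 2))*(15*67) = (2*1*4)*1005 = 8*1005 = 8040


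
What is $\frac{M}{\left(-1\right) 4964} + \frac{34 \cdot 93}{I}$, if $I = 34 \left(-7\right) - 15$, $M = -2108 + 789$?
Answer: $- \frac{15362461}{1255892} \approx -12.232$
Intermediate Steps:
$M = -1319$
$I = -253$ ($I = -238 - 15 = -253$)
$\frac{M}{\left(-1\right) 4964} + \frac{34 \cdot 93}{I} = - \frac{1319}{\left(-1\right) 4964} + \frac{34 \cdot 93}{-253} = - \frac{1319}{-4964} + 3162 \left(- \frac{1}{253}\right) = \left(-1319\right) \left(- \frac{1}{4964}\right) - \frac{3162}{253} = \frac{1319}{4964} - \frac{3162}{253} = - \frac{15362461}{1255892}$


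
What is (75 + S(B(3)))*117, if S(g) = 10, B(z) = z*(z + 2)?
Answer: 9945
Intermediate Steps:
B(z) = z*(2 + z)
(75 + S(B(3)))*117 = (75 + 10)*117 = 85*117 = 9945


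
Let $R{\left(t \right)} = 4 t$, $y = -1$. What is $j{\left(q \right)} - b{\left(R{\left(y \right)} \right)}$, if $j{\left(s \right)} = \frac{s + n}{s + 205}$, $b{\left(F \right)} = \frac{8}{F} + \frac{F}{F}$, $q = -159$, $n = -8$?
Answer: $- \frac{121}{46} \approx -2.6304$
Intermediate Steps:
$b{\left(F \right)} = 1 + \frac{8}{F}$ ($b{\left(F \right)} = \frac{8}{F} + 1 = 1 + \frac{8}{F}$)
$j{\left(s \right)} = \frac{-8 + s}{205 + s}$ ($j{\left(s \right)} = \frac{s - 8}{s + 205} = \frac{-8 + s}{205 + s}$)
$j{\left(q \right)} - b{\left(R{\left(y \right)} \right)} = \frac{-8 - 159}{205 - 159} - \frac{8 + 4 \left(-1\right)}{4 \left(-1\right)} = \frac{1}{46} \left(-167\right) - \frac{8 - 4}{-4} = \frac{1}{46} \left(-167\right) - \left(- \frac{1}{4}\right) 4 = - \frac{167}{46} - -1 = - \frac{167}{46} + 1 = - \frac{121}{46}$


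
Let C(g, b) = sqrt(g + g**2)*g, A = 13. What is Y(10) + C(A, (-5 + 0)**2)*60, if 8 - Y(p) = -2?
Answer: 10 + 780*sqrt(182) ≈ 10533.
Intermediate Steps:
Y(p) = 10 (Y(p) = 8 - 1*(-2) = 8 + 2 = 10)
C(g, b) = g*sqrt(g + g**2)
Y(10) + C(A, (-5 + 0)**2)*60 = 10 + (13*sqrt(13*(1 + 13)))*60 = 10 + (13*sqrt(13*14))*60 = 10 + (13*sqrt(182))*60 = 10 + 780*sqrt(182)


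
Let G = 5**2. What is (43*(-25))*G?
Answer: -26875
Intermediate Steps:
G = 25
(43*(-25))*G = (43*(-25))*25 = -1075*25 = -26875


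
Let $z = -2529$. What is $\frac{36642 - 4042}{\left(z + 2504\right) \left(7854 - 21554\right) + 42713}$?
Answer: $\frac{32600}{385213} \approx 0.084628$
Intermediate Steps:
$\frac{36642 - 4042}{\left(z + 2504\right) \left(7854 - 21554\right) + 42713} = \frac{36642 - 4042}{\left(-2529 + 2504\right) \left(7854 - 21554\right) + 42713} = \frac{32600}{\left(-25\right) \left(-13700\right) + 42713} = \frac{32600}{342500 + 42713} = \frac{32600}{385213}$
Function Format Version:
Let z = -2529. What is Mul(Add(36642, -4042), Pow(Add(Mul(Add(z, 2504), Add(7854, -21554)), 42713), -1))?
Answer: Rational(32600, 385213) ≈ 0.084628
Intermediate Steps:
Mul(Add(36642, -4042), Pow(Add(Mul(Add(z, 2504), Add(7854, -21554)), 42713), -1)) = Mul(Add(36642, -4042), Pow(Add(Mul(Add(-2529, 2504), Add(7854, -21554)), 42713), -1)) = Mul(32600, Pow(Add(Mul(-25, -13700), 42713), -1)) = Mul(32600, Pow(Add(342500, 42713), -1)) = Mul(32600, Pow(385213, -1)) = Mul(32600, Rational(1, 385213)) = Rational(32600, 385213)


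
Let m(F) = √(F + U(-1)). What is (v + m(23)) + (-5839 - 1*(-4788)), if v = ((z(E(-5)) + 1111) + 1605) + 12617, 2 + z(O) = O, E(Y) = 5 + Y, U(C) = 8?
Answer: 14280 + √31 ≈ 14286.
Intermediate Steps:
z(O) = -2 + O
m(F) = √(8 + F) (m(F) = √(F + 8) = √(8 + F))
v = 15331 (v = (((-2 + (5 - 5)) + 1111) + 1605) + 12617 = (((-2 + 0) + 1111) + 1605) + 12617 = ((-2 + 1111) + 1605) + 12617 = (1109 + 1605) + 12617 = 2714 + 12617 = 15331)
(v + m(23)) + (-5839 - 1*(-4788)) = (15331 + √(8 + 23)) + (-5839 - 1*(-4788)) = (15331 + √31) + (-5839 + 4788) = (15331 + √31) - 1051 = 14280 + √31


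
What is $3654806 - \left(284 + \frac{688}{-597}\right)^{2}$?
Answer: $\frac{1274092052054}{356409} \approx 3.5748 \cdot 10^{6}$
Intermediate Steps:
$3654806 - \left(284 + \frac{688}{-597}\right)^{2} = 3654806 - \left(284 + 688 \left(- \frac{1}{597}\right)\right)^{2} = 3654806 - \left(284 - \frac{688}{597}\right)^{2} = 3654806 - \left(\frac{168860}{597}\right)^{2} = 3654806 - \frac{28513699600}{356409} = \frac{1274092052054}{356409}$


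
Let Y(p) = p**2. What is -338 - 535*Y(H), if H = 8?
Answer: -34578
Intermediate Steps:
-338 - 535*Y(H) = -338 - 535*8**2 = -338 - 535*64 = -338 - 34240 = -34578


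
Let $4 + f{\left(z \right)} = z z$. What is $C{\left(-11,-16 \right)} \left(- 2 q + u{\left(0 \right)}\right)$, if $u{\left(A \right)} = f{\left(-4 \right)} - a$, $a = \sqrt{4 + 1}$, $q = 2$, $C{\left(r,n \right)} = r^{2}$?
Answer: $968 - 121 \sqrt{5} \approx 697.44$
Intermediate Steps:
$f{\left(z \right)} = -4 + z^{2}$ ($f{\left(z \right)} = -4 + z z = -4 + z^{2}$)
$a = \sqrt{5} \approx 2.2361$
$u{\left(A \right)} = 12 - \sqrt{5}$ ($u{\left(A \right)} = \left(-4 + \left(-4\right)^{2}\right) - \sqrt{5} = \left(-4 + 16\right) - \sqrt{5} = 12 - \sqrt{5}$)
$C{\left(-11,-16 \right)} \left(- 2 q + u{\left(0 \right)}\right) = \left(-11\right)^{2} \left(\left(-2\right) 2 + \left(12 - \sqrt{5}\right)\right) = 121 \left(-4 + \left(12 - \sqrt{5}\right)\right) = 121 \left(8 - \sqrt{5}\right) = 968 - 121 \sqrt{5}$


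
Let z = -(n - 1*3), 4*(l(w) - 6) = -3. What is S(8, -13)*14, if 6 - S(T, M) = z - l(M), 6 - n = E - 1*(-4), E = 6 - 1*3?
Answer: 203/2 ≈ 101.50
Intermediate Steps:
E = 3 (E = 6 - 3 = 3)
n = -1 (n = 6 - (3 - 1*(-4)) = 6 - (3 + 4) = 6 - 1*7 = 6 - 7 = -1)
l(w) = 21/4 (l(w) = 6 + (¼)*(-3) = 6 - ¾ = 21/4)
z = 4 (z = -(-1 - 1*3) = -(-1 - 3) = -1*(-4) = 4)
S(T, M) = 29/4 (S(T, M) = 6 - (4 - 1*21/4) = 6 - (4 - 21/4) = 6 - 1*(-5/4) = 6 + 5/4 = 29/4)
S(8, -13)*14 = (29/4)*14 = 203/2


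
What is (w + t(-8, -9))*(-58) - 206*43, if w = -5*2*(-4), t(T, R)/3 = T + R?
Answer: -8220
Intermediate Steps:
t(T, R) = 3*R + 3*T (t(T, R) = 3*(T + R) = 3*(R + T) = 3*R + 3*T)
w = 40 (w = -10*(-4) = 40)
(w + t(-8, -9))*(-58) - 206*43 = (40 + (3*(-9) + 3*(-8)))*(-58) - 206*43 = (40 + (-27 - 24))*(-58) - 8858 = (40 - 51)*(-58) - 8858 = -11*(-58) - 8858 = 638 - 8858 = -8220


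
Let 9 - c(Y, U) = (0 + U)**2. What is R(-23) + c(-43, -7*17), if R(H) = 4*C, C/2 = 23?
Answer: -13968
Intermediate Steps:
C = 46 (C = 2*23 = 46)
R(H) = 184 (R(H) = 4*46 = 184)
c(Y, U) = 9 - U**2 (c(Y, U) = 9 - (0 + U)**2 = 9 - U**2)
R(-23) + c(-43, -7*17) = 184 + (9 - (-7*17)**2) = 184 + (9 - 1*(-119)**2) = 184 + (9 - 1*14161) = 184 + (9 - 14161) = 184 - 14152 = -13968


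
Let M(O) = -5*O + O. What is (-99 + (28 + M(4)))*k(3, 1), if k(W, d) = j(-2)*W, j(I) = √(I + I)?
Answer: -522*I ≈ -522.0*I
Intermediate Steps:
j(I) = √2*√I (j(I) = √(2*I) = √2*√I)
M(O) = -4*O
k(W, d) = 2*I*W (k(W, d) = (√2*√(-2))*W = (√2*(I*√2))*W = (2*I)*W = 2*I*W)
(-99 + (28 + M(4)))*k(3, 1) = (-99 + (28 - 4*4))*(2*I*3) = (-99 + (28 - 16))*(6*I) = (-99 + 12)*(6*I) = -522*I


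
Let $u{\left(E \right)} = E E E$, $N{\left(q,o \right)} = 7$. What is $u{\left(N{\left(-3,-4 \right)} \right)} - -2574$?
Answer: $2917$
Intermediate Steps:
$u{\left(E \right)} = E^{3}$ ($u{\left(E \right)} = E^{2} E = E^{3}$)
$u{\left(N{\left(-3,-4 \right)} \right)} - -2574 = 7^{3} - -2574 = 343 + 2574 = 2917$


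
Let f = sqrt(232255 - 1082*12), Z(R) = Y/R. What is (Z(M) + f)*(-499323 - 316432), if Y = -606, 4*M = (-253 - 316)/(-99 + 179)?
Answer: -158191209600/569 - 815755*sqrt(219271) ≈ -6.6000e+8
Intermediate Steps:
M = -569/320 (M = ((-253 - 316)/(-99 + 179))/4 = (-569/80)/4 = (-569*1/80)/4 = (1/4)*(-569/80) = -569/320 ≈ -1.7781)
Z(R) = -606/R
f = sqrt(219271) (f = sqrt(232255 - 12984) = sqrt(219271) ≈ 468.26)
(Z(M) + f)*(-499323 - 316432) = (-606/(-569/320) + sqrt(219271))*(-499323 - 316432) = (-606*(-320/569) + sqrt(219271))*(-815755) = (193920/569 + sqrt(219271))*(-815755) = -158191209600/569 - 815755*sqrt(219271)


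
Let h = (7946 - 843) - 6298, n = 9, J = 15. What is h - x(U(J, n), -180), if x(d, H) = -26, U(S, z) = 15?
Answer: 831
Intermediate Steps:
h = 805 (h = 7103 - 6298 = 805)
h - x(U(J, n), -180) = 805 - 1*(-26) = 805 + 26 = 831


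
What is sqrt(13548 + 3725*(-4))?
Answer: 26*I*sqrt(2) ≈ 36.77*I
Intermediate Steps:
sqrt(13548 + 3725*(-4)) = sqrt(13548 - 14900) = sqrt(-1352) = 26*I*sqrt(2)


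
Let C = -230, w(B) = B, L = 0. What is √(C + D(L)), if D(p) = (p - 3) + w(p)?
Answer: I*√233 ≈ 15.264*I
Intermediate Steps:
D(p) = -3 + 2*p (D(p) = (p - 3) + p = (-3 + p) + p = -3 + 2*p)
√(C + D(L)) = √(-230 + (-3 + 2*0)) = √(-230 + (-3 + 0)) = √(-230 - 3) = √(-233) = I*√233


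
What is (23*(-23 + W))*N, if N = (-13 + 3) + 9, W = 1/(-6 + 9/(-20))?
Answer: 68701/129 ≈ 532.57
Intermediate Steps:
W = -20/129 (W = 1/(-6 + 9*(-1/20)) = 1/(-6 - 9/20) = 1/(-129/20) = -20/129 ≈ -0.15504)
N = -1 (N = -10 + 9 = -1)
(23*(-23 + W))*N = (23*(-23 - 20/129))*(-1) = (23*(-2987/129))*(-1) = -68701/129*(-1) = 68701/129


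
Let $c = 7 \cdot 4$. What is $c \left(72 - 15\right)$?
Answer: $1596$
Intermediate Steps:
$c = 28$
$c \left(72 - 15\right) = 28 \left(72 - 15\right) = 28 \cdot 57 = 1596$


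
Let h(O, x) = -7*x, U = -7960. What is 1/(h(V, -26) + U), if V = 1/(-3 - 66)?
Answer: -1/7778 ≈ -0.00012857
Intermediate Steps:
V = -1/69 (V = 1/(-69) = -1/69 ≈ -0.014493)
1/(h(V, -26) + U) = 1/(-7*(-26) - 7960) = 1/(182 - 7960) = 1/(-7778) = -1/7778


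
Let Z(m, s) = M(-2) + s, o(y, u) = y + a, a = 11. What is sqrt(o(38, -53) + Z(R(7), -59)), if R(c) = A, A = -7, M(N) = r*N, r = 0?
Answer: I*sqrt(10) ≈ 3.1623*I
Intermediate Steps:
M(N) = 0 (M(N) = 0*N = 0)
R(c) = -7
o(y, u) = 11 + y (o(y, u) = y + 11 = 11 + y)
Z(m, s) = s (Z(m, s) = 0 + s = s)
sqrt(o(38, -53) + Z(R(7), -59)) = sqrt((11 + 38) - 59) = sqrt(49 - 59) = sqrt(-10) = I*sqrt(10)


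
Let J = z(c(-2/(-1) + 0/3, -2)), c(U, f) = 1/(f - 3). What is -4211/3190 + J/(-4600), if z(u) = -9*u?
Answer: -9688171/7337000 ≈ -1.3205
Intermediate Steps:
c(U, f) = 1/(-3 + f)
J = 9/5 (J = -9/(-3 - 2) = -9/(-5) = -9*(-1/5) = 9/5 ≈ 1.8000)
-4211/3190 + J/(-4600) = -4211/3190 + (9/5)/(-4600) = -4211*1/3190 + (9/5)*(-1/4600) = -4211/3190 - 9/23000 = -9688171/7337000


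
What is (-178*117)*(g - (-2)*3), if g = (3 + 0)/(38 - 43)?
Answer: -562302/5 ≈ -1.1246e+5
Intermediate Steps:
g = -⅗ (g = 3/(-5) = 3*(-⅕) = -⅗ ≈ -0.60000)
(-178*117)*(g - (-2)*3) = (-178*117)*(-⅗ - (-2)*3) = -20826*(-⅗ - 1*(-6)) = -20826*(-⅗ + 6) = -20826*27/5 = -562302/5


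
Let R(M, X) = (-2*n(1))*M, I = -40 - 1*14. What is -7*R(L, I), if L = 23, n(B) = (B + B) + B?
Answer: 966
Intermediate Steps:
n(B) = 3*B (n(B) = 2*B + B = 3*B)
I = -54 (I = -40 - 14 = -54)
R(M, X) = -6*M (R(M, X) = (-6)*M = (-2*3)*M = -6*M)
-7*R(L, I) = -(-42)*23 = -7*(-138) = 966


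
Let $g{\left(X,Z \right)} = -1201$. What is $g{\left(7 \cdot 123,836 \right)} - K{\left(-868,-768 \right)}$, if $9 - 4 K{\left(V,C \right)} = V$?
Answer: $- \frac{5681}{4} \approx -1420.3$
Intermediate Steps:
$K{\left(V,C \right)} = \frac{9}{4} - \frac{V}{4}$
$g{\left(7 \cdot 123,836 \right)} - K{\left(-868,-768 \right)} = -1201 - \left(\frac{9}{4} - -217\right) = -1201 - \left(\frac{9}{4} + 217\right) = -1201 - \frac{877}{4} = - \frac{5681}{4}$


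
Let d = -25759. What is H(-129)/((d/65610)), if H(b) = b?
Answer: 8463690/25759 ≈ 328.57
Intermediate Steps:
H(-129)/((d/65610)) = -129/((-25759/65610)) = -129/((-25759*1/65610)) = -129/(-25759/65610) = -129*(-65610/25759) = 8463690/25759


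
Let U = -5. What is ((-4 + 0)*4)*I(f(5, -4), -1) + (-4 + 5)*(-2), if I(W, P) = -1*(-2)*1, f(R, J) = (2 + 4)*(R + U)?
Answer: -34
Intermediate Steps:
f(R, J) = -30 + 6*R (f(R, J) = (2 + 4)*(R - 5) = 6*(-5 + R) = -30 + 6*R)
I(W, P) = 2 (I(W, P) = 2*1 = 2)
((-4 + 0)*4)*I(f(5, -4), -1) + (-4 + 5)*(-2) = ((-4 + 0)*4)*2 + (-4 + 5)*(-2) = -4*4*2 + 1*(-2) = -16*2 - 2 = -32 - 2 = -34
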